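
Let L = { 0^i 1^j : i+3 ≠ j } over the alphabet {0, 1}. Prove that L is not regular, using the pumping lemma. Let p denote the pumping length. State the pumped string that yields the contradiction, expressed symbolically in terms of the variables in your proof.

0^{p+p!} 1^{p+p!+3}

Assume L is regular. Let p be the pumping length given by the pumping lemma.
Choose w = 0^p 1^{p+p!+3}. Since p ≠ (p+p!+3)-3 = p+p!, w ∈ L; and |w| ≥ p.
The pumping lemma gives a decomposition w = xyz where |xy| ≤ p and |y| ≥ 1.
Since the first p symbols of w are all 0's and |xy| ≤ p, y lies entirely in the leading 0-block: y = 0^k for some k with 1 ≤ k ≤ p.
Since 1 ≤ k ≤ p, k divides p!; set t = 1 + p!/k. Then xy^t z has p + (p!/k)·k = p + p! copies of 0. Now the 0-count is p+p! and (1-count)-3 = (p+p!+3)-3 = p+p!, so i+3 ≠ j fails. So xy^t z = 0^{p+p!} 1^{p+p!+3} ∉ L.
This contradicts the pumping lemma, so L is not regular.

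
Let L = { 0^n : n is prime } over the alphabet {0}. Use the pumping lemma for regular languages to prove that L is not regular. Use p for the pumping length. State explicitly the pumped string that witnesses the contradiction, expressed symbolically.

0^{q(1+k)}

Assume L is regular; let p be its pumping constant.
Let q be a prime with q ≥ p+2 (infinitely many primes exist), and take w = 0^q ∈ L with |w| = q ≥ p.
The pumping lemma gives a decomposition w = xyz where |xy| ≤ p and |y| ≥ 1.
Then y = 0^k for some k with 1 ≤ k ≤ p.
Since 1 ≤ k ≤ p, |xz| = q-k. Pump with i = q+1: |xy^{q+1}z| = (q-k)+(q+1)k = q+qk = q(1+k), which is composite (both factors ≥ 2). So xy^{q+1}z = 0^{q(1+k)} ∉ L.
This is a contradiction; hence L is not regular.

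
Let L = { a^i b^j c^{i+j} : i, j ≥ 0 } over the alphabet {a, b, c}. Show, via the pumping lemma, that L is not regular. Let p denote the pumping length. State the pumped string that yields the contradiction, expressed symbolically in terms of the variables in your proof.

a^{p+k} b^p c^{2p}

Toward a contradiction, assume L is regular with pumping length p.
Take w = a^p b^p c^{2p} ∈ L (with i=j=p, i+j=2p), |w| = 4p ≥ p.
By the pumping lemma, w = xyz with |xy| ≤ p and |y| ≥ 1.
Since the first p symbols of w are all a's and |xy| ≤ p, y lies entirely in the leading a-block: y = a^k for some k with 1 ≤ k ≤ p.
Consider xy^2z = a^{p+k} b^p c^{2p}. Now the a- and b-counts sum to 2p+k, but the c-count is 2p ≠ 2p+k. So xy^2z ∉ L.
This contradicts the pumping lemma, so L is not regular.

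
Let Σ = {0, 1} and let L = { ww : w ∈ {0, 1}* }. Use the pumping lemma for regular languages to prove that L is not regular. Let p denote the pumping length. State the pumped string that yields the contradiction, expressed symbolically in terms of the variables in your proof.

Toward a contradiction, assume L is regular with pumping length p.
Take w = 0^p 1^p 0^p 1^p = uu where u = 0^p1^p; then w ∈ L and |w| = 4p ≥ p.
Write w = xyz as guaranteed by the lemma, with |xy| ≤ p and |y| > 0.
Since the first p symbols of w are all 0's and |xy| ≤ p, y lies entirely in the leading 0-block: y = 0^k for some k with 1 ≤ k ≤ p.
Pump with i = 2: xy^2z = 0^{p+k} 1^p 0^p 1^p, of length 4p+k. Suppose this equals vv. The string starts with 0 and ends with 1, so v does too; thus the boundary between the two copies of v is a 1→0 transition. There is exactly one such transition, at position 2p+k, so |v| = 2p+k and |vv| = 4p+2k ≠ 4p+k since k ≥ 1. So xy^2z ∉ L.
This contradicts the pumping lemma, so L is not regular.

0^{p+k} 1^p 0^p 1^p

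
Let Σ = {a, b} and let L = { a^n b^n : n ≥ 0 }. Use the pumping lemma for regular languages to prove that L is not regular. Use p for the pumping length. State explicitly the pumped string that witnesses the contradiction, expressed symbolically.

Assume L is regular; let p be its pumping constant.
Take w = a^p b^p. Then w ∈ L and |w| = 2p ≥ p.
The pumping lemma gives a decomposition w = xyz where |xy| ≤ p and |y| ≥ 1.
The first p characters of w are a's, so xy (and hence y) consists only of a's. Write y = a^k, 1 ≤ k ≤ p.
Pump with i = 2: xy^2z = a^{p+k} b^p. For this to lie in L we would need p = p+k, which forces k = 0. But k ≥ 1, so xy^2z ∉ L.
This is a contradiction; hence L is not regular.

a^{p+k} b^p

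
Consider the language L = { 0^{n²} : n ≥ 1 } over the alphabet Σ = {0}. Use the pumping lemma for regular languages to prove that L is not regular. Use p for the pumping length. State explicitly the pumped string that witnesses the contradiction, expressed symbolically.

0^{p²+k}

Toward a contradiction, assume L is regular with pumping length p.
Take w = 0^{p²} ∈ L with |w| = p² ≥ p.
Write w = xyz as guaranteed by the lemma, with |xy| ≤ p and y is nonempty.
Then y = 0^k for some k with 1 ≤ k ≤ p.
Pump with i = 2: xy^2z = 0^{p²+k}. Since 1 ≤ k ≤ p, p² < p²+k ≤ p²+p < (p+1)², so p²+k lies strictly between consecutive squares and is not a perfect square. So xy^2z ∉ L.
Contradiction. Therefore L is not regular.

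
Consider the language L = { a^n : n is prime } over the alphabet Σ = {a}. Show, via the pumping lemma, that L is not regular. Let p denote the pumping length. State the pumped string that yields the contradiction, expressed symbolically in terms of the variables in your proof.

Assume L is regular; let p be its pumping constant.
Let q be a prime with q ≥ p+2 (infinitely many primes exist), and take w = a^q ∈ L with |w| = q ≥ p.
By the pumping lemma, w = xyz with |xy| ≤ p and |y| ≥ 1.
Then y = a^k for some k with 1 ≤ k ≤ p.
Since 1 ≤ k ≤ p, |xz| = q-k. Pump with i = q+1: |xy^{q+1}z| = (q-k)+(q+1)k = q+qk = q(1+k), which is composite (both factors ≥ 2). So xy^{q+1}z = a^{q(1+k)} ∉ L.
Contradiction. Therefore L is not regular.

a^{q(1+k)}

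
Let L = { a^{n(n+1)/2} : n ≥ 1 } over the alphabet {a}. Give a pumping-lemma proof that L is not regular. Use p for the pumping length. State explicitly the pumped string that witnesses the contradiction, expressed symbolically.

Assume L is regular; let p be its pumping constant.
Take w = a^{p(p+1)/2} ∈ L with |w| = p(p+1)/2 ≥ p.
The pumping lemma gives a decomposition w = xyz where |xy| ≤ p and |y| > 0.
Then y = a^k for some k with 1 ≤ k ≤ p.
Pump with i = 2: xy^2z = a^{p(p+1)/2+k}. Since 1 ≤ k ≤ p, p(p+1)/2 < p(p+1)/2+k ≤ p(p+1)/2+p < (p+1)(p+2)/2, so p(p+1)/2+k is strictly between consecutive triangular numbers. So xy^2z ∉ L.
This contradicts the pumping lemma, so L is not regular.

a^{p(p+1)/2+k}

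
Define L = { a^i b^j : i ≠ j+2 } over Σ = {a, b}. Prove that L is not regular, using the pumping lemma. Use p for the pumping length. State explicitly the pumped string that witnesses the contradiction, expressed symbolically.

Assume L is regular; let p be its pumping constant.
Choose w = a^p b^{p+p!-2}. Since p ≠ (p+p!-2)+2 = p+p!, w ∈ L; and |w| ≥ p.
The pumping lemma gives a decomposition w = xyz where |xy| ≤ p and |y| ≥ 1.
Since the first p symbols of w are all a's and |xy| ≤ p, y lies entirely in the leading a-block: y = a^k for some k with 1 ≤ k ≤ p.
Since 1 ≤ k ≤ p, k divides p!; set t = 1 + p!/k. Then xy^t z has p + (p!/k)·k = p + p! copies of a. Now the a-count is p+p! and (b-count)+2 = (p+p!-2)+2 = p+p!, so i ≠ j+2 fails. So xy^t z = a^{p+p!} b^{p+p!-2} ∉ L.
This is a contradiction; hence L is not regular.

a^{p+p!} b^{p+p!-2}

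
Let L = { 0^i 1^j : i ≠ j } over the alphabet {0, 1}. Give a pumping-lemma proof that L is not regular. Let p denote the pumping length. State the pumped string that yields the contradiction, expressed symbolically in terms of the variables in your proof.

0^{p+p!} 1^{p+p!}

Suppose for contradiction that L is regular, and let p be the pumping length.
Choose w = 0^p 1^{p+p!}. Since p ≠ p+p!, w ∈ L; and |w| ≥ p.
By the pumping lemma, w = xyz with |xy| ≤ p and |y| > 0.
Since the first p symbols of w are all 0's and |xy| ≤ p, y lies entirely in the leading 0-block: y = 0^k for some k with 1 ≤ k ≤ p.
Since 1 ≤ k ≤ p, k divides p!; set t = 1 + p!/k. Then xy^t z has p + (p!/k)·k = p + p! copies of 0. Now the 0-count equals the 1-count, so i ≠ j fails. So xy^t z = 0^{p+p!} 1^{p+p!} ∉ L.
This contradicts the pumping lemma, so L is not regular.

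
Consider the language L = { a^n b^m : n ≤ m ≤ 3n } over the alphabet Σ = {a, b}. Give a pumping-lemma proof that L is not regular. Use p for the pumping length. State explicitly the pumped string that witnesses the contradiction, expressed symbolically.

a^{p+k} b^p

Toward a contradiction, assume L is regular with pumping length p.
Take w = a^p b^p ∈ L (since p ≤ p ≤ 3p), with |w| = 2p ≥ p.
The pumping lemma gives a decomposition w = xyz where |xy| ≤ p and |y| > 0.
The first p characters of w are a's, so xy (and hence y) consists only of a's. Write y = a^k, 1 ≤ k ≤ p.
Pump with i = 2: xy^2z = a^{p+k} b^p. Now n = p+k > p = m, so the condition n ≤ m fails. Thus xy^2z ∉ L.
This contradicts the pumping lemma, so L is not regular.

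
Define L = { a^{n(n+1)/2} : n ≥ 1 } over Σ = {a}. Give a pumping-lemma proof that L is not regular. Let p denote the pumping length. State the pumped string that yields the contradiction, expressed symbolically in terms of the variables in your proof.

a^{p(p+1)/2+k}

Suppose for contradiction that L is regular, and let p be the pumping length.
Take w = a^{p(p+1)/2} ∈ L with |w| = p(p+1)/2 ≥ p.
Write w = xyz as guaranteed by the lemma, with |xy| ≤ p and |y| > 0.
Then y = a^k for some k with 1 ≤ k ≤ p.
Pump with i = 2: xy^2z = a^{p(p+1)/2+k}. Since 1 ≤ k ≤ p, p(p+1)/2 < p(p+1)/2+k ≤ p(p+1)/2+p < (p+1)(p+2)/2, so p(p+1)/2+k is strictly between consecutive triangular numbers. So xy^2z ∉ L.
This contradicts the pumping lemma, so L is not regular.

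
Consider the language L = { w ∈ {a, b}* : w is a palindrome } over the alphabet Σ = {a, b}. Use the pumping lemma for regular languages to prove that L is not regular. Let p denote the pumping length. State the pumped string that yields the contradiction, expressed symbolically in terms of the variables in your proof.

a^{p+k} b a^p

Assume L is regular; let p be its pumping constant.
Take w = a^p b a^p, a palindrome of length 2p+1 ≥ p.
The pumping lemma gives a decomposition w = xyz where |xy| ≤ p and |y| ≥ 1.
The first p characters of w are a's, so xy (and hence y) consists only of a's. Write y = a^k, 1 ≤ k ≤ p.
Pump with i = 2: xy^2z = a^{p+k} b a^p. Its reverse is a^p b a^{p+k}, which differs from xy^2z since k ≥ 1. So xy^2z is not a palindrome and xy^2z ∉ L.
This contradicts the pumping lemma, so L is not regular.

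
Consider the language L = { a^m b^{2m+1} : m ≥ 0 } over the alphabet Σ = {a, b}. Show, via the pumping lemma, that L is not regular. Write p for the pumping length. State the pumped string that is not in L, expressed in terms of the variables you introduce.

Assume L is regular. Let p be the pumping length given by the pumping lemma.
Choose w = a^p b^{2p+1}, which is in L with |w| = 3p+1 ≥ p.
By the pumping lemma, w = xyz with |xy| ≤ p and |y| > 0.
Since the first p symbols of w are all a's and |xy| ≤ p, y lies entirely in the leading a-block: y = a^k for some k with 1 ≤ k ≤ p.
Pump with i = 2: xy^2z = a^{p+k} b^{2p+1}. For this to lie in L we would need 2p+1 = 2(p+k)+1, which forces k = 0. But k ≥ 1, so xy^2z ∉ L.
This is a contradiction; hence L is not regular.

a^{p+k} b^{2p+1}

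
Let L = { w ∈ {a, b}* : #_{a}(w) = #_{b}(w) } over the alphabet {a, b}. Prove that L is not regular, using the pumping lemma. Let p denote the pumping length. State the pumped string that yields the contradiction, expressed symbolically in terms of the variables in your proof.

a^{p+k} b^p

Suppose for contradiction that L is regular, and let p be the pumping length.
Choose w = a^p b^p ∈ L with |w| = 2p ≥ p.
Write w = xyz as guaranteed by the lemma, with |xy| ≤ p and |y| > 0.
Because |xy| ≤ p and w begins with p copies of a, we have y = a^k with 1 ≤ k ≤ p.
Pump with i = 2: xy^2z = a^{p+k} b^p has p+k occurrences of a but only p of b. Since k ≥ 1 the counts differ, so xy^2z ∉ L.
This is a contradiction; hence L is not regular.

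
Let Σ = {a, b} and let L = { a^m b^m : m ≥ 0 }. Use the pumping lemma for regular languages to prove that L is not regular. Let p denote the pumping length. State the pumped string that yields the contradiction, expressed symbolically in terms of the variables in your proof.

Suppose for contradiction that L is regular, and let p be the pumping length.
Take w = a^p b^p. Then w ∈ L and |w| = 2p ≥ p.
By the pumping lemma, w = xyz with |xy| ≤ p and |y| ≥ 1.
Since the first p symbols of w are all a's and |xy| ≤ p, y lies entirely in the leading a-block: y = a^k for some k with 1 ≤ k ≤ p.
Pump with i = 2: xy^2z = a^{p+k} b^p. For this to lie in L we would need p = p+k, which forces k = 0. But k ≥ 1, so xy^2z ∉ L.
This is a contradiction; hence L is not regular.

a^{p+k} b^p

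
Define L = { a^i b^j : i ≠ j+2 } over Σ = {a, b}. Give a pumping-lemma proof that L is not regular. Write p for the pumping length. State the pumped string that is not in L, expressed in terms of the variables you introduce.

a^{p+p!} b^{p+p!-2}

Assume L is regular. Let p be the pumping length given by the pumping lemma.
Choose w = a^p b^{p+p!-2}. Since p ≠ (p+p!-2)+2 = p+p!, w ∈ L; and |w| ≥ p.
The pumping lemma gives a decomposition w = xyz where |xy| ≤ p and |y| ≥ 1.
The first p characters of w are a's, so xy (and hence y) consists only of a's. Write y = a^k, 1 ≤ k ≤ p.
Since 1 ≤ k ≤ p, k divides p!; set t = 1 + p!/k. Then xy^t z has p + (p!/k)·k = p + p! copies of a. Now the a-count is p+p! and (b-count)+2 = (p+p!-2)+2 = p+p!, so i ≠ j+2 fails. So xy^t z = a^{p+p!} b^{p+p!-2} ∉ L.
Contradiction. Therefore L is not regular.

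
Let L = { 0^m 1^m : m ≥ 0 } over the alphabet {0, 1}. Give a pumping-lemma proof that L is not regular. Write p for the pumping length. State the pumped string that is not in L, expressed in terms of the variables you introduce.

Assume L is regular. Let p be the pumping length given by the pumping lemma.
Take w = 0^p 1^p. Then w ∈ L and |w| = 2p ≥ p.
By the pumping lemma, w = xyz with |xy| ≤ p and |y| > 0.
Since the first p symbols of w are all 0's and |xy| ≤ p, y lies entirely in the leading 0-block: y = 0^k for some k with 1 ≤ k ≤ p.
Pump with i = 2: xy^2z = 0^{p+k} 1^p. For this to lie in L we would need p = p+k, which forces k = 0. But k ≥ 1, so xy^2z ∉ L.
This is a contradiction; hence L is not regular.

0^{p+k} 1^p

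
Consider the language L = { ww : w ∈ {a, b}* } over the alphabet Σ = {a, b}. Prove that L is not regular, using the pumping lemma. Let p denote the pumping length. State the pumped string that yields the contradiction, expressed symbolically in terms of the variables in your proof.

Suppose for contradiction that L is regular, and let p be the pumping length.
Take w = a^p b^p a^p b^p = uu where u = a^pb^p; then w ∈ L and |w| = 4p ≥ p.
By the pumping lemma, w = xyz with |xy| ≤ p and |y| ≥ 1.
Because |xy| ≤ p and w begins with p copies of a, we have y = a^k with 1 ≤ k ≤ p.
Pump with i = 2: xy^2z = a^{p+k} b^p a^p b^p, of length 4p+k. Suppose this equals vv. The string starts with a and ends with b, so v does too; thus the boundary between the two copies of v is a b→a transition. There is exactly one such transition, at position 2p+k, so |v| = 2p+k and |vv| = 4p+2k ≠ 4p+k since k ≥ 1. So xy^2z ∉ L.
This contradicts the pumping lemma, so L is not regular.

a^{p+k} b^p a^p b^p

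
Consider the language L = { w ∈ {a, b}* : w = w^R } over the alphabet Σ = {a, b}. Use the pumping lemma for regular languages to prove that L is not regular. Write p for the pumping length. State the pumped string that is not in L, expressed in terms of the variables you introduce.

Suppose for contradiction that L is regular, and let p be the pumping length.
Take w = a^p b a^p, a palindrome of length 2p+1 ≥ p.
The pumping lemma gives a decomposition w = xyz where |xy| ≤ p and |y| > 0.
Since the first p symbols of w are all a's and |xy| ≤ p, y lies entirely in the leading a-block: y = a^k for some k with 1 ≤ k ≤ p.
Pump with i = 2: xy^2z = a^{p+k} b a^p. Its reverse is a^p b a^{p+k}, which differs from xy^2z since k ≥ 1. So xy^2z is not a palindrome and xy^2z ∉ L.
This is a contradiction; hence L is not regular.

a^{p+k} b a^p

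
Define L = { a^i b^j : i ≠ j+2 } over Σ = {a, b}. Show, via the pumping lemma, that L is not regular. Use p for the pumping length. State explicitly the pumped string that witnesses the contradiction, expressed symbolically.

Assume L is regular. Let p be the pumping length given by the pumping lemma.
Choose w = a^p b^{p+p!-2}. Since p ≠ (p+p!-2)+2 = p+p!, w ∈ L; and |w| ≥ p.
The pumping lemma gives a decomposition w = xyz where |xy| ≤ p and y is nonempty.
Since the first p symbols of w are all a's and |xy| ≤ p, y lies entirely in the leading a-block: y = a^k for some k with 1 ≤ k ≤ p.
Since 1 ≤ k ≤ p, k divides p!; set t = 1 + p!/k. Then xy^t z has p + (p!/k)·k = p + p! copies of a. Now the a-count is p+p! and (b-count)+2 = (p+p!-2)+2 = p+p!, so i ≠ j+2 fails. So xy^t z = a^{p+p!} b^{p+p!-2} ∉ L.
This is a contradiction; hence L is not regular.

a^{p+p!} b^{p+p!-2}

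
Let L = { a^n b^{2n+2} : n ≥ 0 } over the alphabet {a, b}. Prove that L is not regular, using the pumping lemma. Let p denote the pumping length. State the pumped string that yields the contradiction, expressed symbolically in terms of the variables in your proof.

Assume L is regular; let p be its pumping constant.
Take w = a^p b^{2p+2}. Then w ∈ L and |w| = 3p+2 ≥ p.
By the pumping lemma, w = xyz with |xy| ≤ p and |y| ≥ 1.
Since the first p symbols of w are all a's and |xy| ≤ p, y lies entirely in the leading a-block: y = a^k for some k with 1 ≤ k ≤ p.
Pump with i = 2: xy^2z = a^{p+k} b^{2p+2}. For this to lie in L we would need 2p+2 = 2(p+k)+2, which forces k = 0. But k ≥ 1, so xy^2z ∉ L.
This is a contradiction; hence L is not regular.

a^{p+k} b^{2p+2}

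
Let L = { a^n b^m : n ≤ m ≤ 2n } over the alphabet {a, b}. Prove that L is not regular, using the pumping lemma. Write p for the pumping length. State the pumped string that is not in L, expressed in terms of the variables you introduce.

a^{p+k} b^p

Toward a contradiction, assume L is regular with pumping length p.
Take w = a^p b^p ∈ L (since p ≤ p ≤ 2p), with |w| = 2p ≥ p.
The pumping lemma gives a decomposition w = xyz where |xy| ≤ p and |y| ≥ 1.
Because |xy| ≤ p and w begins with p copies of a, we have y = a^k with 1 ≤ k ≤ p.
Pump with i = 2: xy^2z = a^{p+k} b^p. Now n = p+k > p = m, so the condition n ≤ m fails. Thus xy^2z ∉ L.
This contradicts the pumping lemma, so L is not regular.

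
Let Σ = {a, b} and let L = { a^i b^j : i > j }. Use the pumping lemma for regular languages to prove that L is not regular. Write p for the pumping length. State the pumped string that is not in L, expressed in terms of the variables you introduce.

a^{p+1-k} b^p

Suppose for contradiction that L is regular, and let p be the pumping length.
Choose w = a^{p+1} b^p ∈ L, with |w| = 2p+1 ≥ p.
The pumping lemma gives a decomposition w = xyz where |xy| ≤ p and y is nonempty.
Because |xy| ≤ p and w begins with p copies of a, we have y = a^k with 1 ≤ k ≤ p.
Consider xy^0z = xz = a^{p+1-k} b^p. Since k ≥ 1, the a-count p+1-k is at most p, so i > j fails; thus xz ∉ L.
This is a contradiction; hence L is not regular.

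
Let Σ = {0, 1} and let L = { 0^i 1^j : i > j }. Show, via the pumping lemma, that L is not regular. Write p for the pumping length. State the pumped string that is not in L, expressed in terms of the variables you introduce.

0^{p+1-k} 1^p

Assume L is regular. Let p be the pumping length given by the pumping lemma.
Choose w = 0^{p+1} 1^p ∈ L, with |w| = 2p+1 ≥ p.
Write w = xyz as guaranteed by the lemma, with |xy| ≤ p and |y| ≥ 1.
The first p characters of w are 0's, so xy (and hence y) consists only of 0's. Write y = 0^k, 1 ≤ k ≤ p.
Consider xy^0z = xz = 0^{p+1-k} 1^p. Since k ≥ 1, the 0-count p+1-k is at most p, so i > j fails; thus xz ∉ L.
This contradicts the pumping lemma, so L is not regular.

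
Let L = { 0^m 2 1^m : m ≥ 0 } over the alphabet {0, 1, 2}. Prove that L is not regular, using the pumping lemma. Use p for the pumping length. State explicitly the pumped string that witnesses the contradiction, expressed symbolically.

0^{p+k} 2 1^p

Assume L is regular. Let p be the pumping length given by the pumping lemma.
Take w = 0^p 2 1^p ∈ L with |w| = 2p+1 ≥ p.
Write w = xyz as guaranteed by the lemma, with |xy| ≤ p and y is nonempty.
Because |xy| ≤ p and w begins with p copies of 0, we have y = 0^k with 1 ≤ k ≤ p.
Pump with i = 2: xy^2z = 0^{p+k} 2 1^p, which would require p+k = p. But k ≥ 1, so xy^2z ∉ L.
This contradicts the pumping lemma, so L is not regular.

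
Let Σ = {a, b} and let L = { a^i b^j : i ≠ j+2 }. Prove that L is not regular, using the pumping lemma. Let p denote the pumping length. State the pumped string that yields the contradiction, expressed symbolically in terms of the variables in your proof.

Assume L is regular. Let p be the pumping length given by the pumping lemma.
Choose w = a^p b^{p+p!-2}. Since p ≠ (p+p!-2)+2 = p+p!, w ∈ L; and |w| ≥ p.
The pumping lemma gives a decomposition w = xyz where |xy| ≤ p and y is nonempty.
The first p characters of w are a's, so xy (and hence y) consists only of a's. Write y = a^k, 1 ≤ k ≤ p.
Since 1 ≤ k ≤ p, k divides p!; set t = 1 + p!/k. Then xy^t z has p + (p!/k)·k = p + p! copies of a. Now the a-count is p+p! and (b-count)+2 = (p+p!-2)+2 = p+p!, so i ≠ j+2 fails. So xy^t z = a^{p+p!} b^{p+p!-2} ∉ L.
This contradicts the pumping lemma, so L is not regular.

a^{p+p!} b^{p+p!-2}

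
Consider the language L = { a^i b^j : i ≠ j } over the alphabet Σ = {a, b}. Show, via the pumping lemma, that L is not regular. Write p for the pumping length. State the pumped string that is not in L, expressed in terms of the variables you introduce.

Toward a contradiction, assume L is regular with pumping length p.
Choose w = a^p b^{p+p!}. Since p ≠ p+p!, w ∈ L; and |w| ≥ p.
The pumping lemma gives a decomposition w = xyz where |xy| ≤ p and |y| ≥ 1.
Since the first p symbols of w are all a's and |xy| ≤ p, y lies entirely in the leading a-block: y = a^k for some k with 1 ≤ k ≤ p.
Since 1 ≤ k ≤ p, k divides p!; set t = 1 + p!/k. Then xy^t z has p + (p!/k)·k = p + p! copies of a. Now the a-count equals the b-count, so i ≠ j fails. So xy^t z = a^{p+p!} b^{p+p!} ∉ L.
Contradiction. Therefore L is not regular.

a^{p+p!} b^{p+p!}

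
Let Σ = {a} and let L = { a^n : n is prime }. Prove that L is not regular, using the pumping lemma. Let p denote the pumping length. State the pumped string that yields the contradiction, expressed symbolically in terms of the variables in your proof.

Suppose for contradiction that L is regular, and let p be the pumping length.
Let q be a prime with q ≥ p+2 (infinitely many primes exist), and take w = a^q ∈ L with |w| = q ≥ p.
By the pumping lemma, w = xyz with |xy| ≤ p and |y| > 0.
Then y = a^k for some k with 1 ≤ k ≤ p.
Since 1 ≤ k ≤ p, |xz| = q-k. Pump with i = q+1: |xy^{q+1}z| = (q-k)+(q+1)k = q+qk = q(1+k), which is composite (both factors ≥ 2). So xy^{q+1}z = a^{q(1+k)} ∉ L.
This contradicts the pumping lemma, so L is not regular.

a^{q(1+k)}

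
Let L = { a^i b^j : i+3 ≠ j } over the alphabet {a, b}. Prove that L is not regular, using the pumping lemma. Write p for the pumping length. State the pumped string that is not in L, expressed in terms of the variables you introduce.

Assume L is regular. Let p be the pumping length given by the pumping lemma.
Choose w = a^p b^{p+p!+3}. Since p ≠ (p+p!+3)-3 = p+p!, w ∈ L; and |w| ≥ p.
The pumping lemma gives a decomposition w = xyz where |xy| ≤ p and y is nonempty.
Because |xy| ≤ p and w begins with p copies of a, we have y = a^k with 1 ≤ k ≤ p.
Since 1 ≤ k ≤ p, k divides p!; set t = 1 + p!/k. Then xy^t z has p + (p!/k)·k = p + p! copies of a. Now the a-count is p+p! and (b-count)-3 = (p+p!+3)-3 = p+p!, so i+3 ≠ j fails. So xy^t z = a^{p+p!} b^{p+p!+3} ∉ L.
This contradicts the pumping lemma, so L is not regular.

a^{p+p!} b^{p+p!+3}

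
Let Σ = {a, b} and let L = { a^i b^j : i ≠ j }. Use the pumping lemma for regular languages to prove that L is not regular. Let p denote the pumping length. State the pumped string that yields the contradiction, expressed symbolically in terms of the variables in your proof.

Assume L is regular. Let p be the pumping length given by the pumping lemma.
Choose w = a^p b^{p+p!}. Since p ≠ p+p!, w ∈ L; and |w| ≥ p.
The pumping lemma gives a decomposition w = xyz where |xy| ≤ p and |y| ≥ 1.
Because |xy| ≤ p and w begins with p copies of a, we have y = a^k with 1 ≤ k ≤ p.
Since 1 ≤ k ≤ p, k divides p!; set t = 1 + p!/k. Then xy^t z has p + (p!/k)·k = p + p! copies of a. Now the a-count equals the b-count, so i ≠ j fails. So xy^t z = a^{p+p!} b^{p+p!} ∉ L.
This is a contradiction; hence L is not regular.

a^{p+p!} b^{p+p!}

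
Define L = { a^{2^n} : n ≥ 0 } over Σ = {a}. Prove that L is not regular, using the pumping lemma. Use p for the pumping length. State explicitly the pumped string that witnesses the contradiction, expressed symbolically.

a^{2^p+k}

Toward a contradiction, assume L is regular with pumping length p.
Take w = a^{2^p} ∈ L with |w| = 2^p ≥ p.
Write w = xyz as guaranteed by the lemma, with |xy| ≤ p and |y| ≥ 1.
Then y = a^k for some k with 1 ≤ k ≤ p.
Pump with i = 2: xy^2z = a^{2^p+k}. Since 1 ≤ k ≤ p < 2^p, we have 2^p < 2^p+k < 2^{p+1}, so 2^p+k is not a power of 2. So xy^2z ∉ L.
This contradicts the pumping lemma, so L is not regular.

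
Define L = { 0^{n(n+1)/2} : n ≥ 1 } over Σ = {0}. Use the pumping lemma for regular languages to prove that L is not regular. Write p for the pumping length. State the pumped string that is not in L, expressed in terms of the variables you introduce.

0^{p(p+1)/2+k}

Toward a contradiction, assume L is regular with pumping length p.
Take w = 0^{p(p+1)/2} ∈ L with |w| = p(p+1)/2 ≥ p.
By the pumping lemma, w = xyz with |xy| ≤ p and |y| ≥ 1.
Then y = 0^k for some k with 1 ≤ k ≤ p.
Pump with i = 2: xy^2z = 0^{p(p+1)/2+k}. Since 1 ≤ k ≤ p, p(p+1)/2 < p(p+1)/2+k ≤ p(p+1)/2+p < (p+1)(p+2)/2, so p(p+1)/2+k is strictly between consecutive triangular numbers. So xy^2z ∉ L.
Contradiction. Therefore L is not regular.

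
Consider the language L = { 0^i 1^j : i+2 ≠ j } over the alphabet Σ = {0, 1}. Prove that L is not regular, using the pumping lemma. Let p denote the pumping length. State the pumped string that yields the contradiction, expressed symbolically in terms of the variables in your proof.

Assume L is regular; let p be its pumping constant.
Choose w = 0^p 1^{p+p!+2}. Since p ≠ (p+p!+2)-2 = p+p!, w ∈ L; and |w| ≥ p.
The pumping lemma gives a decomposition w = xyz where |xy| ≤ p and y is nonempty.
Since the first p symbols of w are all 0's and |xy| ≤ p, y lies entirely in the leading 0-block: y = 0^k for some k with 1 ≤ k ≤ p.
Since 1 ≤ k ≤ p, k divides p!; set t = 1 + p!/k. Then xy^t z has p + (p!/k)·k = p + p! copies of 0. Now the 0-count is p+p! and (1-count)-2 = (p+p!+2)-2 = p+p!, so i+2 ≠ j fails. So xy^t z = 0^{p+p!} 1^{p+p!+2} ∉ L.
This contradicts the pumping lemma, so L is not regular.

0^{p+p!} 1^{p+p!+2}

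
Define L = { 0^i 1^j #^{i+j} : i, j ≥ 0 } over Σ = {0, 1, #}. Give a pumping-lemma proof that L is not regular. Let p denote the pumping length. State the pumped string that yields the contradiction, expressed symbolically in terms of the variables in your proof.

0^{p+k} 1^p #^{2p}

Suppose for contradiction that L is regular, and let p be the pumping length.
Take w = 0^p 1^p #^{2p} ∈ L (with i=j=p, i+j=2p), |w| = 4p ≥ p.
By the pumping lemma, w = xyz with |xy| ≤ p and |y| ≥ 1.
The first p characters of w are 0's, so xy (and hence y) consists only of 0's. Write y = 0^k, 1 ≤ k ≤ p.
Consider xy^2z = 0^{p+k} 1^p #^{2p}. Now the 0- and 1-counts sum to 2p+k, but the #-count is 2p ≠ 2p+k. So xy^2z ∉ L.
This contradicts the pumping lemma, so L is not regular.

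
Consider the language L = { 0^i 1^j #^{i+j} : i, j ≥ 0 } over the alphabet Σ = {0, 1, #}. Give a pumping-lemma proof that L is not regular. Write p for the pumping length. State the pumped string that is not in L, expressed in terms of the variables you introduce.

Suppose for contradiction that L is regular, and let p be the pumping length.
Take w = 0^p 1^p #^{2p} ∈ L (with i=j=p, i+j=2p), |w| = 4p ≥ p.
By the pumping lemma, w = xyz with |xy| ≤ p and |y| > 0.
Since the first p symbols of w are all 0's and |xy| ≤ p, y lies entirely in the leading 0-block: y = 0^k for some k with 1 ≤ k ≤ p.
Consider xy^2z = 0^{p+k} 1^p #^{2p}. Now the 0- and 1-counts sum to 2p+k, but the #-count is 2p ≠ 2p+k. So xy^2z ∉ L.
Contradiction. Therefore L is not regular.

0^{p+k} 1^p #^{2p}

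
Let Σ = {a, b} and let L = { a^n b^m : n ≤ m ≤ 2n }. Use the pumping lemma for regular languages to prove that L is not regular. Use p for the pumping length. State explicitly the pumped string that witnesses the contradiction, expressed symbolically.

Suppose for contradiction that L is regular, and let p be the pumping length.
Take w = a^p b^p ∈ L (since p ≤ p ≤ 2p), with |w| = 2p ≥ p.
Write w = xyz as guaranteed by the lemma, with |xy| ≤ p and |y| ≥ 1.
Because |xy| ≤ p and w begins with p copies of a, we have y = a^k with 1 ≤ k ≤ p.
Pump with i = 2: xy^2z = a^{p+k} b^p. Now n = p+k > p = m, so the condition n ≤ m fails. Thus xy^2z ∉ L.
This is a contradiction; hence L is not regular.

a^{p+k} b^p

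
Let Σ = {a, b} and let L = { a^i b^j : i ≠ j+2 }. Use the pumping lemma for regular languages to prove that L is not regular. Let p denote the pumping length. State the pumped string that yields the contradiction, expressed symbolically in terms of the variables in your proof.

Toward a contradiction, assume L is regular with pumping length p.
Choose w = a^p b^{p+p!-2}. Since p ≠ (p+p!-2)+2 = p+p!, w ∈ L; and |w| ≥ p.
By the pumping lemma, w = xyz with |xy| ≤ p and |y| ≥ 1.
The first p characters of w are a's, so xy (and hence y) consists only of a's. Write y = a^k, 1 ≤ k ≤ p.
Since 1 ≤ k ≤ p, k divides p!; set t = 1 + p!/k. Then xy^t z has p + (p!/k)·k = p + p! copies of a. Now the a-count is p+p! and (b-count)+2 = (p+p!-2)+2 = p+p!, so i ≠ j+2 fails. So xy^t z = a^{p+p!} b^{p+p!-2} ∉ L.
Contradiction. Therefore L is not regular.

a^{p+p!} b^{p+p!-2}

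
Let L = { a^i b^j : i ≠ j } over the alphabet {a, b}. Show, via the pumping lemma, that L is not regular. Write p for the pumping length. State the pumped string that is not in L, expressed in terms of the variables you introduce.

a^{p+p!} b^{p+p!}

Assume L is regular; let p be its pumping constant.
Choose w = a^p b^{p+p!}. Since p ≠ p+p!, w ∈ L; and |w| ≥ p.
Write w = xyz as guaranteed by the lemma, with |xy| ≤ p and |y| ≥ 1.
Because |xy| ≤ p and w begins with p copies of a, we have y = a^k with 1 ≤ k ≤ p.
Since 1 ≤ k ≤ p, k divides p!; set t = 1 + p!/k. Then xy^t z has p + (p!/k)·k = p + p! copies of a. Now the a-count equals the b-count, so i ≠ j fails. So xy^t z = a^{p+p!} b^{p+p!} ∉ L.
This is a contradiction; hence L is not regular.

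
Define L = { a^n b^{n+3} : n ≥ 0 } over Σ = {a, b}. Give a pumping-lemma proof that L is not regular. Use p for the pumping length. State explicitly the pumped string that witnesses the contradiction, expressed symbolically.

Assume L is regular. Let p be the pumping length given by the pumping lemma.
Let w = a^p b^{p+3} ∈ L; note |w| = 2p+3 ≥ p.
Write w = xyz as guaranteed by the lemma, with |xy| ≤ p and |y| ≥ 1.
Since the first p symbols of w are all a's and |xy| ≤ p, y lies entirely in the leading a-block: y = a^k for some k with 1 ≤ k ≤ p.
Pump with i = 2: xy^2z = a^{p+k} b^{p+3}. For this to lie in L we would need p+3 = (p+k)+3, which forces k = 0. But k ≥ 1, so xy^2z ∉ L.
This is a contradiction; hence L is not regular.

a^{p+k} b^{p+3}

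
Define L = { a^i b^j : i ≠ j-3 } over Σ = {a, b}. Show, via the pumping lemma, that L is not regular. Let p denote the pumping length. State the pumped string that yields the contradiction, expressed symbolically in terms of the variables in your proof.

Toward a contradiction, assume L is regular with pumping length p.
Choose w = a^p b^{p+p!+3}. Since p ≠ (p+p!+3)-3 = p+p!, w ∈ L; and |w| ≥ p.
The pumping lemma gives a decomposition w = xyz where |xy| ≤ p and |y| ≥ 1.
Since the first p symbols of w are all a's and |xy| ≤ p, y lies entirely in the leading a-block: y = a^k for some k with 1 ≤ k ≤ p.
Since 1 ≤ k ≤ p, k divides p!; set t = 1 + p!/k. Then xy^t z has p + (p!/k)·k = p + p! copies of a. Now the a-count is p+p! and (b-count)-3 = (p+p!+3)-3 = p+p!, so i ≠ j-3 fails. So xy^t z = a^{p+p!} b^{p+p!+3} ∉ L.
Contradiction. Therefore L is not regular.

a^{p+p!} b^{p+p!+3}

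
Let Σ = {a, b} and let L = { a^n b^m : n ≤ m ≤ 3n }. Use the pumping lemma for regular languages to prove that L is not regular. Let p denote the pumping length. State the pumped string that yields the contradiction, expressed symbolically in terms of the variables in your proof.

Toward a contradiction, assume L is regular with pumping length p.
Take w = a^p b^p ∈ L (since p ≤ p ≤ 3p), with |w| = 2p ≥ p.
The pumping lemma gives a decomposition w = xyz where |xy| ≤ p and y is nonempty.
The first p characters of w are a's, so xy (and hence y) consists only of a's. Write y = a^k, 1 ≤ k ≤ p.
Pump with i = 2: xy^2z = a^{p+k} b^p. Now n = p+k > p = m, so the condition n ≤ m fails. Thus xy^2z ∉ L.
This contradicts the pumping lemma, so L is not regular.

a^{p+k} b^p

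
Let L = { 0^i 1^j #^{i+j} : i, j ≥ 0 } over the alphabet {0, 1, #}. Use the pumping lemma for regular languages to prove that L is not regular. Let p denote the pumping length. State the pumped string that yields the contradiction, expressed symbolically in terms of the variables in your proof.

0^{p+k} 1^p #^{2p}

Assume L is regular. Let p be the pumping length given by the pumping lemma.
Take w = 0^p 1^p #^{2p} ∈ L (with i=j=p, i+j=2p), |w| = 4p ≥ p.
By the pumping lemma, w = xyz with |xy| ≤ p and |y| ≥ 1.
The first p characters of w are 0's, so xy (and hence y) consists only of 0's. Write y = 0^k, 1 ≤ k ≤ p.
Consider xy^2z = 0^{p+k} 1^p #^{2p}. Now the 0- and 1-counts sum to 2p+k, but the #-count is 2p ≠ 2p+k. So xy^2z ∉ L.
Contradiction. Therefore L is not regular.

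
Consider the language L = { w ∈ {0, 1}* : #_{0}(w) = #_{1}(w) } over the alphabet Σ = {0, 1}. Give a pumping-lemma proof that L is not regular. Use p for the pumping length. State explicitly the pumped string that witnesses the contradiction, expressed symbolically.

0^{p+k} 1^p

Assume L is regular. Let p be the pumping length given by the pumping lemma.
Choose w = 0^p 1^p ∈ L with |w| = 2p ≥ p.
Write w = xyz as guaranteed by the lemma, with |xy| ≤ p and y is nonempty.
The first p characters of w are 0's, so xy (and hence y) consists only of 0's. Write y = 0^k, 1 ≤ k ≤ p.
Pump with i = 2: xy^2z = 0^{p+k} 1^p has p+k occurrences of 0 but only p of 1. Since k ≥ 1 the counts differ, so xy^2z ∉ L.
This contradicts the pumping lemma, so L is not regular.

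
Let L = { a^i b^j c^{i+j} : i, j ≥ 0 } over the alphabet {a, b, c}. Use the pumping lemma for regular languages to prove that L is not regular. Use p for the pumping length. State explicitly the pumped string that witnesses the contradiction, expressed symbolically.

Toward a contradiction, assume L is regular with pumping length p.
Take w = a^p b^p c^{2p} ∈ L (with i=j=p, i+j=2p), |w| = 4p ≥ p.
Write w = xyz as guaranteed by the lemma, with |xy| ≤ p and |y| ≥ 1.
Since the first p symbols of w are all a's and |xy| ≤ p, y lies entirely in the leading a-block: y = a^k for some k with 1 ≤ k ≤ p.
Consider xy^2z = a^{p+k} b^p c^{2p}. Now the a- and b-counts sum to 2p+k, but the c-count is 2p ≠ 2p+k. So xy^2z ∉ L.
This is a contradiction; hence L is not regular.

a^{p+k} b^p c^{2p}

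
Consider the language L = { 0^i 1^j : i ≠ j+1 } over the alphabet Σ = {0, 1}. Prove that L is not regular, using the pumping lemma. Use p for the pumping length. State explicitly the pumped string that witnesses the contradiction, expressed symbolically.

0^{p+p!} 1^{p+p!-1}

Suppose for contradiction that L is regular, and let p be the pumping length.
Choose w = 0^p 1^{p+p!-1}. Since p ≠ (p+p!-1)+1 = p+p!, w ∈ L; and |w| ≥ p.
The pumping lemma gives a decomposition w = xyz where |xy| ≤ p and |y| ≥ 1.
Since the first p symbols of w are all 0's and |xy| ≤ p, y lies entirely in the leading 0-block: y = 0^k for some k with 1 ≤ k ≤ p.
Since 1 ≤ k ≤ p, k divides p!; set t = 1 + p!/k. Then xy^t z has p + (p!/k)·k = p + p! copies of 0. Now the 0-count is p+p! and (1-count)+1 = (p+p!-1)+1 = p+p!, so i ≠ j+1 fails. So xy^t z = 0^{p+p!} 1^{p+p!-1} ∉ L.
Contradiction. Therefore L is not regular.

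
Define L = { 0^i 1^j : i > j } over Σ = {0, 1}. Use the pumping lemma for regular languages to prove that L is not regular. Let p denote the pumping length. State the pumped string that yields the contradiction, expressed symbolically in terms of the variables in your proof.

0^{p+1-k} 1^p

Assume L is regular; let p be its pumping constant.
Choose w = 0^{p+1} 1^p ∈ L, with |w| = 2p+1 ≥ p.
The pumping lemma gives a decomposition w = xyz where |xy| ≤ p and |y| > 0.
Because |xy| ≤ p and w begins with p copies of 0, we have y = 0^k with 1 ≤ k ≤ p.
Consider xy^0z = xz = 0^{p+1-k} 1^p. Since k ≥ 1, the 0-count p+1-k is at most p, so i > j fails; thus xz ∉ L.
This is a contradiction; hence L is not regular.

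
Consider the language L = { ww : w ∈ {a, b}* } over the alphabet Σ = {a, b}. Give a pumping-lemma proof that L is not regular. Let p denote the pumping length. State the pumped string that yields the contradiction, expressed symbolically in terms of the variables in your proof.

a^{p+k} b^p a^p b^p

Assume L is regular. Let p be the pumping length given by the pumping lemma.
Take w = a^p b^p a^p b^p = uu where u = a^pb^p; then w ∈ L and |w| = 4p ≥ p.
By the pumping lemma, w = xyz with |xy| ≤ p and |y| ≥ 1.
The first p characters of w are a's, so xy (and hence y) consists only of a's. Write y = a^k, 1 ≤ k ≤ p.
Pump with i = 2: xy^2z = a^{p+k} b^p a^p b^p, of length 4p+k. Suppose this equals vv. The string starts with a and ends with b, so v does too; thus the boundary between the two copies of v is a b→a transition. There is exactly one such transition, at position 2p+k, so |v| = 2p+k and |vv| = 4p+2k ≠ 4p+k since k ≥ 1. So xy^2z ∉ L.
This is a contradiction; hence L is not regular.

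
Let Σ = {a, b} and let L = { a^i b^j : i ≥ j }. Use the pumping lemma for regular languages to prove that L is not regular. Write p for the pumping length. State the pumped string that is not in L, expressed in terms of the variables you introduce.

Assume L is regular; let p be its pumping constant.
Choose w = a^p b^p ∈ L, with |w| = 2p ≥ p.
By the pumping lemma, w = xyz with |xy| ≤ p and y is nonempty.
The first p characters of w are a's, so xy (and hence y) consists only of a's. Write y = a^k, 1 ≤ k ≤ p.
Consider xy^0z = xz = a^{p-k} b^p. Since k ≥ 1, the a-count p-k is less than p, so i ≥ j fails; thus xz ∉ L.
Contradiction. Therefore L is not regular.

a^{p-k} b^p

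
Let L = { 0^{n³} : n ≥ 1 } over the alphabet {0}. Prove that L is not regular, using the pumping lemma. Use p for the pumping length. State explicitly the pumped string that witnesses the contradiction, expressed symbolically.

0^{p³+k}

Assume L is regular. Let p be the pumping length given by the pumping lemma.
Take w = 0^{p³} ∈ L with |w| = p³ ≥ p.
By the pumping lemma, w = xyz with |xy| ≤ p and |y| > 0.
Then y = 0^k for some k with 1 ≤ k ≤ p.
Pump with i = 2: xy^2z = 0^{p³+k}. Since 1 ≤ k ≤ p, p³ < p³+k ≤ p³+p < p³+3p²+3p+1 = (p+1)³, so p³+k is not a perfect cube. So xy^2z ∉ L.
Contradiction. Therefore L is not regular.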